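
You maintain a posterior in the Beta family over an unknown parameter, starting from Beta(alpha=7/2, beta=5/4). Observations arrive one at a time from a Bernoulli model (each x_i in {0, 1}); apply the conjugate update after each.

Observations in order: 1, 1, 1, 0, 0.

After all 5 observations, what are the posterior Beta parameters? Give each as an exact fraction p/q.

obs 1: x=1 → posterior Beta(9/2, 5/4)
obs 2: x=1 → posterior Beta(11/2, 5/4)
obs 3: x=1 → posterior Beta(13/2, 5/4)
obs 4: x=0 → posterior Beta(13/2, 9/4)
obs 5: x=0 → posterior Beta(13/2, 13/4)

alpha=13/2, beta=13/4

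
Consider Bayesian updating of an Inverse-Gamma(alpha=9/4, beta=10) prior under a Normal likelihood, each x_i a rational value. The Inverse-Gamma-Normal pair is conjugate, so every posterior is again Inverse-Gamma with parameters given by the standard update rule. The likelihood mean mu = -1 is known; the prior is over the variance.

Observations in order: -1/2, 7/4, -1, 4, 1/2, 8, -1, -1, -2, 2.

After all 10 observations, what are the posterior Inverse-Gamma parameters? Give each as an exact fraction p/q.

alpha=29/4, beta=2337/32

obs 1: x=-1/2 → posterior Inverse-Gamma(11/4, 81/8)
obs 2: x=7/4 → posterior Inverse-Gamma(13/4, 445/32)
obs 3: x=-1 → posterior Inverse-Gamma(15/4, 445/32)
obs 4: x=4 → posterior Inverse-Gamma(17/4, 845/32)
obs 5: x=1/2 → posterior Inverse-Gamma(19/4, 881/32)
obs 6: x=8 → posterior Inverse-Gamma(21/4, 2177/32)
obs 7: x=-1 → posterior Inverse-Gamma(23/4, 2177/32)
obs 8: x=-1 → posterior Inverse-Gamma(25/4, 2177/32)
obs 9: x=-2 → posterior Inverse-Gamma(27/4, 2193/32)
obs 10: x=2 → posterior Inverse-Gamma(29/4, 2337/32)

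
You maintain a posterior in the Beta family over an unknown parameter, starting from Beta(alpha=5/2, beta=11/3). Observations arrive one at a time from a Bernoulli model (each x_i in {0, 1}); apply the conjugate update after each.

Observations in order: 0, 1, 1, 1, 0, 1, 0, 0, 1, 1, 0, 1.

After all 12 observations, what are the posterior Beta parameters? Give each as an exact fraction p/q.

obs 1: x=0 → posterior Beta(5/2, 14/3)
obs 2: x=1 → posterior Beta(7/2, 14/3)
obs 3: x=1 → posterior Beta(9/2, 14/3)
obs 4: x=1 → posterior Beta(11/2, 14/3)
obs 5: x=0 → posterior Beta(11/2, 17/3)
obs 6: x=1 → posterior Beta(13/2, 17/3)
obs 7: x=0 → posterior Beta(13/2, 20/3)
obs 8: x=0 → posterior Beta(13/2, 23/3)
obs 9: x=1 → posterior Beta(15/2, 23/3)
obs 10: x=1 → posterior Beta(17/2, 23/3)
obs 11: x=0 → posterior Beta(17/2, 26/3)
obs 12: x=1 → posterior Beta(19/2, 26/3)

alpha=19/2, beta=26/3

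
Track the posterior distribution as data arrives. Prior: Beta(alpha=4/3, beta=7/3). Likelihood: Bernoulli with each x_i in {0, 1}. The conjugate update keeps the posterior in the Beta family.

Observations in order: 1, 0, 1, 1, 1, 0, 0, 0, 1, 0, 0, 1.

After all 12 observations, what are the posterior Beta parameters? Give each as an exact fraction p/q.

obs 1: x=1 → posterior Beta(7/3, 7/3)
obs 2: x=0 → posterior Beta(7/3, 10/3)
obs 3: x=1 → posterior Beta(10/3, 10/3)
obs 4: x=1 → posterior Beta(13/3, 10/3)
obs 5: x=1 → posterior Beta(16/3, 10/3)
obs 6: x=0 → posterior Beta(16/3, 13/3)
obs 7: x=0 → posterior Beta(16/3, 16/3)
obs 8: x=0 → posterior Beta(16/3, 19/3)
obs 9: x=1 → posterior Beta(19/3, 19/3)
obs 10: x=0 → posterior Beta(19/3, 22/3)
obs 11: x=0 → posterior Beta(19/3, 25/3)
obs 12: x=1 → posterior Beta(22/3, 25/3)

alpha=22/3, beta=25/3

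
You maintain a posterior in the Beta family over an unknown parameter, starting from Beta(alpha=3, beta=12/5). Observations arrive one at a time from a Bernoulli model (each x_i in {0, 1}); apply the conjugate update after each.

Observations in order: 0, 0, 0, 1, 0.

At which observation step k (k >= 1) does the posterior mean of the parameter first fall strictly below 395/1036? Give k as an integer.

obs 1: x=0 → posterior Beta(3, 17/5)
obs 2: x=0 → posterior Beta(3, 22/5)
obs 3: x=0 → posterior Beta(3, 27/5)
obs 4: x=1 → posterior Beta(4, 27/5)
obs 5: x=0 → posterior Beta(4, 32/5)

k = 3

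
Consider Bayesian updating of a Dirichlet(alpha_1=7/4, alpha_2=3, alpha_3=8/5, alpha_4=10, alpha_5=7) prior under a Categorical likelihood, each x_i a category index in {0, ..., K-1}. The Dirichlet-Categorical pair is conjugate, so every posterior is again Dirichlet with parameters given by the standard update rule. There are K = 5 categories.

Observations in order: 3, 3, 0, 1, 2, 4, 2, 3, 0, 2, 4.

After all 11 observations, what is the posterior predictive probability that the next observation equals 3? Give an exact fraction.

260/687

obs 1: x=3 → posterior Dirichlet(7/4, 3, 8/5, 11, 7)
obs 2: x=3 → posterior Dirichlet(7/4, 3, 8/5, 12, 7)
obs 3: x=0 → posterior Dirichlet(11/4, 3, 8/5, 12, 7)
obs 4: x=1 → posterior Dirichlet(11/4, 4, 8/5, 12, 7)
obs 5: x=2 → posterior Dirichlet(11/4, 4, 13/5, 12, 7)
obs 6: x=4 → posterior Dirichlet(11/4, 4, 13/5, 12, 8)
obs 7: x=2 → posterior Dirichlet(11/4, 4, 18/5, 12, 8)
obs 8: x=3 → posterior Dirichlet(11/4, 4, 18/5, 13, 8)
obs 9: x=0 → posterior Dirichlet(15/4, 4, 18/5, 13, 8)
obs 10: x=2 → posterior Dirichlet(15/4, 4, 23/5, 13, 8)
obs 11: x=4 → posterior Dirichlet(15/4, 4, 23/5, 13, 9)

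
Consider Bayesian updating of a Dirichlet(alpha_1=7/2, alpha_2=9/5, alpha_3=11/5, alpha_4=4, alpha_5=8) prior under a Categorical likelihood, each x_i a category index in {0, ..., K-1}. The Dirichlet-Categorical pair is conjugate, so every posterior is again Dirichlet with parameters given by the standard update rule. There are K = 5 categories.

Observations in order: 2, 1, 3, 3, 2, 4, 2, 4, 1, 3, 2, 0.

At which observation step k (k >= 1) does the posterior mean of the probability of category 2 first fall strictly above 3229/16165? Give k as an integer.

k = 11

obs 1: x=2 → posterior Dirichlet(7/2, 9/5, 16/5, 4, 8)
obs 2: x=1 → posterior Dirichlet(7/2, 14/5, 16/5, 4, 8)
obs 3: x=3 → posterior Dirichlet(7/2, 14/5, 16/5, 5, 8)
obs 4: x=3 → posterior Dirichlet(7/2, 14/5, 16/5, 6, 8)
obs 5: x=2 → posterior Dirichlet(7/2, 14/5, 21/5, 6, 8)
obs 6: x=4 → posterior Dirichlet(7/2, 14/5, 21/5, 6, 9)
obs 7: x=2 → posterior Dirichlet(7/2, 14/5, 26/5, 6, 9)
obs 8: x=4 → posterior Dirichlet(7/2, 14/5, 26/5, 6, 10)
obs 9: x=1 → posterior Dirichlet(7/2, 19/5, 26/5, 6, 10)
obs 10: x=3 → posterior Dirichlet(7/2, 19/5, 26/5, 7, 10)
obs 11: x=2 → posterior Dirichlet(7/2, 19/5, 31/5, 7, 10)
obs 12: x=0 → posterior Dirichlet(9/2, 19/5, 31/5, 7, 10)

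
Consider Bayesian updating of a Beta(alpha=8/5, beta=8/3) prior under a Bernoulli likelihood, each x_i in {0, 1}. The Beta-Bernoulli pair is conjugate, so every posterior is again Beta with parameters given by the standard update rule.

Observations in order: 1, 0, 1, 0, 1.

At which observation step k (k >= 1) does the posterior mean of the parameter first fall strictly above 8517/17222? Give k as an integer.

k = 3

obs 1: x=1 → posterior Beta(13/5, 8/3)
obs 2: x=0 → posterior Beta(13/5, 11/3)
obs 3: x=1 → posterior Beta(18/5, 11/3)
obs 4: x=0 → posterior Beta(18/5, 14/3)
obs 5: x=1 → posterior Beta(23/5, 14/3)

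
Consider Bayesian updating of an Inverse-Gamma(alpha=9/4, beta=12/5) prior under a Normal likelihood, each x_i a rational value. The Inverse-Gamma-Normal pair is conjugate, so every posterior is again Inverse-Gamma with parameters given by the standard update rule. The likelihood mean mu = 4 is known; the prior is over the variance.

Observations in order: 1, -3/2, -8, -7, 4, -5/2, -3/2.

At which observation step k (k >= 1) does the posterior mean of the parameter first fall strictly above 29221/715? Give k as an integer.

k = 4

obs 1: x=1 → posterior Inverse-Gamma(11/4, 69/10)
obs 2: x=-3/2 → posterior Inverse-Gamma(13/4, 881/40)
obs 3: x=-8 → posterior Inverse-Gamma(15/4, 3761/40)
obs 4: x=-7 → posterior Inverse-Gamma(17/4, 6181/40)
obs 5: x=4 → posterior Inverse-Gamma(19/4, 6181/40)
obs 6: x=-5/2 → posterior Inverse-Gamma(21/4, 3513/20)
obs 7: x=-3/2 → posterior Inverse-Gamma(23/4, 7631/40)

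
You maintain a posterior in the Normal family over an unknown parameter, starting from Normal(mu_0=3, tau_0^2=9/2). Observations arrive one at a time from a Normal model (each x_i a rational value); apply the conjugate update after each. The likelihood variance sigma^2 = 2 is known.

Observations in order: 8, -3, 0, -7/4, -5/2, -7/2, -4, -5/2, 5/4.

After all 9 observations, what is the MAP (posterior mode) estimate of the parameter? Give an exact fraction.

-12/17

obs 1: x=8 → posterior Normal(84/13, 18/13)
obs 2: x=-3 → posterior Normal(57/22, 9/11)
obs 3: x=0 → posterior Normal(57/31, 18/31)
obs 4: x=-7/4 → posterior Normal(33/32, 9/20)
obs 5: x=-5/2 → posterior Normal(75/196, 18/49)
obs 6: x=-7/2 → posterior Normal(-51/232, 9/29)
obs 7: x=-4 → posterior Normal(-195/268, 18/67)
obs 8: x=-5/2 → posterior Normal(-15/16, 9/38)
obs 9: x=5/4 → posterior Normal(-12/17, 18/85)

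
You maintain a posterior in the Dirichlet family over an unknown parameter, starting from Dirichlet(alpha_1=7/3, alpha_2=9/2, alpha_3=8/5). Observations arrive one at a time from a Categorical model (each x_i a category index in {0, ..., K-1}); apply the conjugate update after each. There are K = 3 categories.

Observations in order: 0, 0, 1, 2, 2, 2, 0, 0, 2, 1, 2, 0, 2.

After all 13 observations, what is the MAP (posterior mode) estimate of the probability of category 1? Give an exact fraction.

obs 1: x=0 → posterior Dirichlet(10/3, 9/2, 8/5)
obs 2: x=0 → posterior Dirichlet(13/3, 9/2, 8/5)
obs 3: x=1 → posterior Dirichlet(13/3, 11/2, 8/5)
obs 4: x=2 → posterior Dirichlet(13/3, 11/2, 13/5)
obs 5: x=2 → posterior Dirichlet(13/3, 11/2, 18/5)
obs 6: x=2 → posterior Dirichlet(13/3, 11/2, 23/5)
obs 7: x=0 → posterior Dirichlet(16/3, 11/2, 23/5)
obs 8: x=0 → posterior Dirichlet(19/3, 11/2, 23/5)
obs 9: x=2 → posterior Dirichlet(19/3, 11/2, 28/5)
obs 10: x=1 → posterior Dirichlet(19/3, 13/2, 28/5)
obs 11: x=2 → posterior Dirichlet(19/3, 13/2, 33/5)
obs 12: x=0 → posterior Dirichlet(22/3, 13/2, 33/5)
obs 13: x=2 → posterior Dirichlet(22/3, 13/2, 38/5)

165/553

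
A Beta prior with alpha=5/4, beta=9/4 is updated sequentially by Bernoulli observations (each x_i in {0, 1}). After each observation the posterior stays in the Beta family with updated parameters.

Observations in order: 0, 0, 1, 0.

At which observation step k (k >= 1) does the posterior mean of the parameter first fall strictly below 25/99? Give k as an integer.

k = 2

obs 1: x=0 → posterior Beta(5/4, 13/4)
obs 2: x=0 → posterior Beta(5/4, 17/4)
obs 3: x=1 → posterior Beta(9/4, 17/4)
obs 4: x=0 → posterior Beta(9/4, 21/4)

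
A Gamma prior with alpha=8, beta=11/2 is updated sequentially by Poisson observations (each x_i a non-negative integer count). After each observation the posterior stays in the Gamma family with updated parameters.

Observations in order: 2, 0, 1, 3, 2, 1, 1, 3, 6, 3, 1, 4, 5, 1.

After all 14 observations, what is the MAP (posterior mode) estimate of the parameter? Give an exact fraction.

obs 1: x=2 → posterior Gamma(10, 13/2)
obs 2: x=0 → posterior Gamma(10, 15/2)
obs 3: x=1 → posterior Gamma(11, 17/2)
obs 4: x=3 → posterior Gamma(14, 19/2)
obs 5: x=2 → posterior Gamma(16, 21/2)
obs 6: x=1 → posterior Gamma(17, 23/2)
obs 7: x=1 → posterior Gamma(18, 25/2)
obs 8: x=3 → posterior Gamma(21, 27/2)
obs 9: x=6 → posterior Gamma(27, 29/2)
obs 10: x=3 → posterior Gamma(30, 31/2)
obs 11: x=1 → posterior Gamma(31, 33/2)
obs 12: x=4 → posterior Gamma(35, 35/2)
obs 13: x=5 → posterior Gamma(40, 37/2)
obs 14: x=1 → posterior Gamma(41, 39/2)

80/39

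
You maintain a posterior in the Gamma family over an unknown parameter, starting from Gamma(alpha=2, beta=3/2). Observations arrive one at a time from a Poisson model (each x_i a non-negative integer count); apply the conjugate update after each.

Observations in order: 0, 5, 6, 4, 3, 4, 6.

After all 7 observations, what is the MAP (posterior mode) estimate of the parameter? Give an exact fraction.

obs 1: x=0 → posterior Gamma(2, 5/2)
obs 2: x=5 → posterior Gamma(7, 7/2)
obs 3: x=6 → posterior Gamma(13, 9/2)
obs 4: x=4 → posterior Gamma(17, 11/2)
obs 5: x=3 → posterior Gamma(20, 13/2)
obs 6: x=4 → posterior Gamma(24, 15/2)
obs 7: x=6 → posterior Gamma(30, 17/2)

58/17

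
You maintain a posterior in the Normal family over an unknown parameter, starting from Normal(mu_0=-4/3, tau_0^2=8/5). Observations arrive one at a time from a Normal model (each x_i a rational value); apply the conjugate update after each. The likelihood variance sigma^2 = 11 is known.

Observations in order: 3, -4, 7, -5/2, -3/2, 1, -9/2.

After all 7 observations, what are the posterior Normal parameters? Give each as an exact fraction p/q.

obs 1: x=3 → posterior Normal(-148/189, 88/63)
obs 2: x=-4 → posterior Normal(-244/213, 88/71)
obs 3: x=7 → posterior Normal(-76/237, 88/79)
obs 4: x=-5/2 → posterior Normal(-136/261, 88/87)
obs 5: x=-3/2 → posterior Normal(-172/285, 88/95)
obs 6: x=1 → posterior Normal(-148/309, 88/103)
obs 7: x=-9/2 → posterior Normal(-256/333, 88/111)

mu_0=-256/333, tau_0^2=88/111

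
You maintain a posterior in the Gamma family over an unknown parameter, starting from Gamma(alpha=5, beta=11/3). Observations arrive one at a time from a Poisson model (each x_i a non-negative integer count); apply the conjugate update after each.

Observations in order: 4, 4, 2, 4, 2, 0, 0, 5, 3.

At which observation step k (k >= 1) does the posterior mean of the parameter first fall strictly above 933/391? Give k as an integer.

k = 4

obs 1: x=4 → posterior Gamma(9, 14/3)
obs 2: x=4 → posterior Gamma(13, 17/3)
obs 3: x=2 → posterior Gamma(15, 20/3)
obs 4: x=4 → posterior Gamma(19, 23/3)
obs 5: x=2 → posterior Gamma(21, 26/3)
obs 6: x=0 → posterior Gamma(21, 29/3)
obs 7: x=0 → posterior Gamma(21, 32/3)
obs 8: x=5 → posterior Gamma(26, 35/3)
obs 9: x=3 → posterior Gamma(29, 38/3)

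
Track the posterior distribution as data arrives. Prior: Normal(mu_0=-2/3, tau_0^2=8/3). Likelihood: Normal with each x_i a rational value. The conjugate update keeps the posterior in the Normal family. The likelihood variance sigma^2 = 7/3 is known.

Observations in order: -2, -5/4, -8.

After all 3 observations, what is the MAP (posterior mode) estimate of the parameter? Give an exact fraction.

obs 1: x=-2 → posterior Normal(-62/45, 56/45)
obs 2: x=-5/4 → posterior Normal(-4/3, 56/69)
obs 3: x=-8 → posterior Normal(-284/93, 56/93)

-284/93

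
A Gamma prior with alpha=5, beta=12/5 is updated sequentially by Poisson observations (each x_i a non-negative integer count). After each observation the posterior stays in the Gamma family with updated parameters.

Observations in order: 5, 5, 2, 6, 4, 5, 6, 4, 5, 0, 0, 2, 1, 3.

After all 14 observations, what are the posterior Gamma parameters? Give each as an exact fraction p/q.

alpha=53, beta=82/5

obs 1: x=5 → posterior Gamma(10, 17/5)
obs 2: x=5 → posterior Gamma(15, 22/5)
obs 3: x=2 → posterior Gamma(17, 27/5)
obs 4: x=6 → posterior Gamma(23, 32/5)
obs 5: x=4 → posterior Gamma(27, 37/5)
obs 6: x=5 → posterior Gamma(32, 42/5)
obs 7: x=6 → posterior Gamma(38, 47/5)
obs 8: x=4 → posterior Gamma(42, 52/5)
obs 9: x=5 → posterior Gamma(47, 57/5)
obs 10: x=0 → posterior Gamma(47, 62/5)
obs 11: x=0 → posterior Gamma(47, 67/5)
obs 12: x=2 → posterior Gamma(49, 72/5)
obs 13: x=1 → posterior Gamma(50, 77/5)
obs 14: x=3 → posterior Gamma(53, 82/5)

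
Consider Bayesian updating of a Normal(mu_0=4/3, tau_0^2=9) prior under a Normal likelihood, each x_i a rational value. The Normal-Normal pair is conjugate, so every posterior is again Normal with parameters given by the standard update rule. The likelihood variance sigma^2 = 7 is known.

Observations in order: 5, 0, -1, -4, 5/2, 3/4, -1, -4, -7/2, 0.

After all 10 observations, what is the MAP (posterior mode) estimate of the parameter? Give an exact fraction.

-455/1164

obs 1: x=5 → posterior Normal(163/48, 63/16)
obs 2: x=0 → posterior Normal(163/75, 63/25)
obs 3: x=-1 → posterior Normal(4/3, 63/34)
obs 4: x=-4 → posterior Normal(28/129, 63/43)
obs 5: x=5/2 → posterior Normal(191/312, 63/52)
obs 6: x=3/4 → posterior Normal(463/732, 63/61)
obs 7: x=-1 → posterior Normal(71/168, 9/10)
obs 8: x=-4 → posterior Normal(-77/948, 63/79)
obs 9: x=-7/2 → posterior Normal(-455/1056, 63/88)
obs 10: x=0 → posterior Normal(-455/1164, 63/97)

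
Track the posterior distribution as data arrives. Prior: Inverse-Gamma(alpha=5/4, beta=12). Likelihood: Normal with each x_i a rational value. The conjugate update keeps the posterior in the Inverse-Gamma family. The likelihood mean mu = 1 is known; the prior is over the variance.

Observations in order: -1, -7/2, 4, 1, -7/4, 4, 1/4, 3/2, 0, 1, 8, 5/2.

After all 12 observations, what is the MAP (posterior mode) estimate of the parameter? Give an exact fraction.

1015/132

obs 1: x=-1 → posterior Inverse-Gamma(7/4, 14)
obs 2: x=-7/2 → posterior Inverse-Gamma(9/4, 193/8)
obs 3: x=4 → posterior Inverse-Gamma(11/4, 229/8)
obs 4: x=1 → posterior Inverse-Gamma(13/4, 229/8)
obs 5: x=-7/4 → posterior Inverse-Gamma(15/4, 1037/32)
obs 6: x=4 → posterior Inverse-Gamma(17/4, 1181/32)
obs 7: x=1/4 → posterior Inverse-Gamma(19/4, 595/16)
obs 8: x=3/2 → posterior Inverse-Gamma(21/4, 597/16)
obs 9: x=0 → posterior Inverse-Gamma(23/4, 605/16)
obs 10: x=1 → posterior Inverse-Gamma(25/4, 605/16)
obs 11: x=8 → posterior Inverse-Gamma(27/4, 997/16)
obs 12: x=5/2 → posterior Inverse-Gamma(29/4, 1015/16)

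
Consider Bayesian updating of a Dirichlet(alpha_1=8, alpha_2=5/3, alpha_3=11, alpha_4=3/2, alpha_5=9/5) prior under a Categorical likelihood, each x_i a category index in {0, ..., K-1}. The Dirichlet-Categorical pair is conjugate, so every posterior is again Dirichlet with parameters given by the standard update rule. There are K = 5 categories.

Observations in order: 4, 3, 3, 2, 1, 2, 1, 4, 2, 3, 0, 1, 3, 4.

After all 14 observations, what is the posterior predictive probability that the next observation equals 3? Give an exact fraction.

165/1139

obs 1: x=4 → posterior Dirichlet(8, 5/3, 11, 3/2, 14/5)
obs 2: x=3 → posterior Dirichlet(8, 5/3, 11, 5/2, 14/5)
obs 3: x=3 → posterior Dirichlet(8, 5/3, 11, 7/2, 14/5)
obs 4: x=2 → posterior Dirichlet(8, 5/3, 12, 7/2, 14/5)
obs 5: x=1 → posterior Dirichlet(8, 8/3, 12, 7/2, 14/5)
obs 6: x=2 → posterior Dirichlet(8, 8/3, 13, 7/2, 14/5)
obs 7: x=1 → posterior Dirichlet(8, 11/3, 13, 7/2, 14/5)
obs 8: x=4 → posterior Dirichlet(8, 11/3, 13, 7/2, 19/5)
obs 9: x=2 → posterior Dirichlet(8, 11/3, 14, 7/2, 19/5)
obs 10: x=3 → posterior Dirichlet(8, 11/3, 14, 9/2, 19/5)
obs 11: x=0 → posterior Dirichlet(9, 11/3, 14, 9/2, 19/5)
obs 12: x=1 → posterior Dirichlet(9, 14/3, 14, 9/2, 19/5)
obs 13: x=3 → posterior Dirichlet(9, 14/3, 14, 11/2, 19/5)
obs 14: x=4 → posterior Dirichlet(9, 14/3, 14, 11/2, 24/5)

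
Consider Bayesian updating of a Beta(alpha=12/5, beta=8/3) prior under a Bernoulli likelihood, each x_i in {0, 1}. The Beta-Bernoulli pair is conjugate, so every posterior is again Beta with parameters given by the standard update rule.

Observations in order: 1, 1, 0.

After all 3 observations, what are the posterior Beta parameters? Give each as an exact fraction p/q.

obs 1: x=1 → posterior Beta(17/5, 8/3)
obs 2: x=1 → posterior Beta(22/5, 8/3)
obs 3: x=0 → posterior Beta(22/5, 11/3)

alpha=22/5, beta=11/3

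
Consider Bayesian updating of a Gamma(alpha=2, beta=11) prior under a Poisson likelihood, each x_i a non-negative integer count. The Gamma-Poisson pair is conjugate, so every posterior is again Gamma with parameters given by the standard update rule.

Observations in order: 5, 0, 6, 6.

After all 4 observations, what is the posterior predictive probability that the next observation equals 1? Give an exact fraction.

obs 1: x=5 → posterior Gamma(7, 12)
obs 2: x=0 → posterior Gamma(7, 13)
obs 3: x=6 → posterior Gamma(13, 14)
obs 4: x=6 → posterior Gamma(19, 15)

421199185810089111328125/1208925819614629174706176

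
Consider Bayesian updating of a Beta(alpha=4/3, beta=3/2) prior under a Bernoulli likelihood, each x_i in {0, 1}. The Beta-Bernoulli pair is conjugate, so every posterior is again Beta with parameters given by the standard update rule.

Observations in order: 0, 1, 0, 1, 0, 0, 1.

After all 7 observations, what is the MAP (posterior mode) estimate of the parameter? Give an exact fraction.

obs 1: x=0 → posterior Beta(4/3, 5/2)
obs 2: x=1 → posterior Beta(7/3, 5/2)
obs 3: x=0 → posterior Beta(7/3, 7/2)
obs 4: x=1 → posterior Beta(10/3, 7/2)
obs 5: x=0 → posterior Beta(10/3, 9/2)
obs 6: x=0 → posterior Beta(10/3, 11/2)
obs 7: x=1 → posterior Beta(13/3, 11/2)

20/47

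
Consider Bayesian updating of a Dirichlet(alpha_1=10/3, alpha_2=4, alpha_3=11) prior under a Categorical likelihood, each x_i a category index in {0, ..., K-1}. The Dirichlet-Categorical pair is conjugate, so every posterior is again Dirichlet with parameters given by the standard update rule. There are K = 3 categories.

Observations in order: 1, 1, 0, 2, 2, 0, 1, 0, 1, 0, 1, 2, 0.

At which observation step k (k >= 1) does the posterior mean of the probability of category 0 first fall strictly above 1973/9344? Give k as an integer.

obs 1: x=1 → posterior Dirichlet(10/3, 5, 11)
obs 2: x=1 → posterior Dirichlet(10/3, 6, 11)
obs 3: x=0 → posterior Dirichlet(13/3, 6, 11)
obs 4: x=2 → posterior Dirichlet(13/3, 6, 12)
obs 5: x=2 → posterior Dirichlet(13/3, 6, 13)
obs 6: x=0 → posterior Dirichlet(16/3, 6, 13)
obs 7: x=1 → posterior Dirichlet(16/3, 7, 13)
obs 8: x=0 → posterior Dirichlet(19/3, 7, 13)
obs 9: x=1 → posterior Dirichlet(19/3, 8, 13)
obs 10: x=0 → posterior Dirichlet(22/3, 8, 13)
obs 11: x=1 → posterior Dirichlet(22/3, 9, 13)
obs 12: x=2 → posterior Dirichlet(22/3, 9, 14)
obs 13: x=0 → posterior Dirichlet(25/3, 9, 14)

k = 6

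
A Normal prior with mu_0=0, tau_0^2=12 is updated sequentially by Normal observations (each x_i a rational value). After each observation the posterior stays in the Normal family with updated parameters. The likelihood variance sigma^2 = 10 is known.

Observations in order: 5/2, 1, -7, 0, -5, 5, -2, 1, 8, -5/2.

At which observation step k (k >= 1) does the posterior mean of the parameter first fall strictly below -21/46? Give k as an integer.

k = 3

obs 1: x=5/2 → posterior Normal(15/11, 60/11)
obs 2: x=1 → posterior Normal(21/17, 60/17)
obs 3: x=-7 → posterior Normal(-21/23, 60/23)
obs 4: x=0 → posterior Normal(-21/29, 60/29)
obs 5: x=-5 → posterior Normal(-51/35, 12/7)
obs 6: x=5 → posterior Normal(-21/41, 60/41)
obs 7: x=-2 → posterior Normal(-33/47, 60/47)
obs 8: x=1 → posterior Normal(-27/53, 60/53)
obs 9: x=8 → posterior Normal(21/59, 60/59)
obs 10: x=-5/2 → posterior Normal(6/65, 12/13)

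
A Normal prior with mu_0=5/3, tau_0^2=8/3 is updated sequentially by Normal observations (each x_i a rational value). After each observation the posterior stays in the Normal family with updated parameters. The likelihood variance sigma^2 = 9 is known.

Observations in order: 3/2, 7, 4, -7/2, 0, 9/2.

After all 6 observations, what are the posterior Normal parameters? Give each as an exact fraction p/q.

obs 1: x=3/2 → posterior Normal(57/35, 72/35)
obs 2: x=7 → posterior Normal(113/43, 72/43)
obs 3: x=4 → posterior Normal(145/51, 24/17)
obs 4: x=-7/2 → posterior Normal(117/59, 72/59)
obs 5: x=0 → posterior Normal(117/67, 72/67)
obs 6: x=9/2 → posterior Normal(51/25, 24/25)

mu_0=51/25, tau_0^2=24/25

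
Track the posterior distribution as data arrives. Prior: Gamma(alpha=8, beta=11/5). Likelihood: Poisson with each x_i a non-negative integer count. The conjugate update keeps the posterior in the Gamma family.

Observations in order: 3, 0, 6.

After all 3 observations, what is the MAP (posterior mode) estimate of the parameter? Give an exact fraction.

obs 1: x=3 → posterior Gamma(11, 16/5)
obs 2: x=0 → posterior Gamma(11, 21/5)
obs 3: x=6 → posterior Gamma(17, 26/5)

40/13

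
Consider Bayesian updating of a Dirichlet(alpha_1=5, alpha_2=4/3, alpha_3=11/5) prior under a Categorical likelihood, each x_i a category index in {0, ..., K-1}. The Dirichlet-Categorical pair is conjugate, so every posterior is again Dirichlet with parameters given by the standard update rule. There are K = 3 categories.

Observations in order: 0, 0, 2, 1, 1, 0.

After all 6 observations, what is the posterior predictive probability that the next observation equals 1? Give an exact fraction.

25/109

obs 1: x=0 → posterior Dirichlet(6, 4/3, 11/5)
obs 2: x=0 → posterior Dirichlet(7, 4/3, 11/5)
obs 3: x=2 → posterior Dirichlet(7, 4/3, 16/5)
obs 4: x=1 → posterior Dirichlet(7, 7/3, 16/5)
obs 5: x=1 → posterior Dirichlet(7, 10/3, 16/5)
obs 6: x=0 → posterior Dirichlet(8, 10/3, 16/5)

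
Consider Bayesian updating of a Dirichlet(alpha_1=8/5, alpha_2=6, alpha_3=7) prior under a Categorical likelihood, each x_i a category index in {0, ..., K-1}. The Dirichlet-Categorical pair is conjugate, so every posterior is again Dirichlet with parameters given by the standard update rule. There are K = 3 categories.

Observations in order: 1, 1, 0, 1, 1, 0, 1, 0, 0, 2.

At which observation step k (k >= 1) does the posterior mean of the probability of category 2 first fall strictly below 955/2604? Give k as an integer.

k = 5

obs 1: x=1 → posterior Dirichlet(8/5, 7, 7)
obs 2: x=1 → posterior Dirichlet(8/5, 8, 7)
obs 3: x=0 → posterior Dirichlet(13/5, 8, 7)
obs 4: x=1 → posterior Dirichlet(13/5, 9, 7)
obs 5: x=1 → posterior Dirichlet(13/5, 10, 7)
obs 6: x=0 → posterior Dirichlet(18/5, 10, 7)
obs 7: x=1 → posterior Dirichlet(18/5, 11, 7)
obs 8: x=0 → posterior Dirichlet(23/5, 11, 7)
obs 9: x=0 → posterior Dirichlet(28/5, 11, 7)
obs 10: x=2 → posterior Dirichlet(28/5, 11, 8)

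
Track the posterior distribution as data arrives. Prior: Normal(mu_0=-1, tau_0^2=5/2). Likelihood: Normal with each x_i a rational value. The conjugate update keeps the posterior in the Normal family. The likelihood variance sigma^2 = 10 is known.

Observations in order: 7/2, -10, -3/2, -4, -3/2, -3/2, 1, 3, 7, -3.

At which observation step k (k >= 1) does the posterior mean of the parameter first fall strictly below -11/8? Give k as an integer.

obs 1: x=7/2 → posterior Normal(-1/10, 2)
obs 2: x=-10 → posterior Normal(-7/4, 5/3)
obs 3: x=-3/2 → posterior Normal(-12/7, 10/7)
obs 4: x=-4 → posterior Normal(-2, 5/4)
obs 5: x=-3/2 → posterior Normal(-35/18, 10/9)
obs 6: x=-3/2 → posterior Normal(-19/10, 1)
obs 7: x=1 → posterior Normal(-18/11, 10/11)
obs 8: x=3 → posterior Normal(-5/4, 5/6)
obs 9: x=7 → posterior Normal(-8/13, 10/13)
obs 10: x=-3 → posterior Normal(-11/14, 5/7)

k = 2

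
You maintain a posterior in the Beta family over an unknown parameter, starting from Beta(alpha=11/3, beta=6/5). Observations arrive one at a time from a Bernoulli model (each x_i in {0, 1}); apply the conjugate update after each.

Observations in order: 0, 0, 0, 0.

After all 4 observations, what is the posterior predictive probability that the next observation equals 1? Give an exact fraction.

obs 1: x=0 → posterior Beta(11/3, 11/5)
obs 2: x=0 → posterior Beta(11/3, 16/5)
obs 3: x=0 → posterior Beta(11/3, 21/5)
obs 4: x=0 → posterior Beta(11/3, 26/5)

55/133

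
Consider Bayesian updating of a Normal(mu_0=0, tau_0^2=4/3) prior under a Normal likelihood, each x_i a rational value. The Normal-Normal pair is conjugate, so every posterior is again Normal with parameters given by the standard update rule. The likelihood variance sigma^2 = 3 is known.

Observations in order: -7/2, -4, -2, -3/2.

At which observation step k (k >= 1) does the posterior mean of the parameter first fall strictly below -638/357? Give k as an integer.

obs 1: x=-7/2 → posterior Normal(-14/13, 12/13)
obs 2: x=-4 → posterior Normal(-30/17, 12/17)
obs 3: x=-2 → posterior Normal(-38/21, 4/7)
obs 4: x=-3/2 → posterior Normal(-44/25, 12/25)

k = 3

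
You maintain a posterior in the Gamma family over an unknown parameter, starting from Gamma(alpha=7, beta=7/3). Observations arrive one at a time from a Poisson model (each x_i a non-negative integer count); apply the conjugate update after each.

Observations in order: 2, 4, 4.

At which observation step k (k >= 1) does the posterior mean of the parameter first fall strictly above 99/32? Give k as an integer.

obs 1: x=2 → posterior Gamma(9, 10/3)
obs 2: x=4 → posterior Gamma(13, 13/3)
obs 3: x=4 → posterior Gamma(17, 16/3)

k = 3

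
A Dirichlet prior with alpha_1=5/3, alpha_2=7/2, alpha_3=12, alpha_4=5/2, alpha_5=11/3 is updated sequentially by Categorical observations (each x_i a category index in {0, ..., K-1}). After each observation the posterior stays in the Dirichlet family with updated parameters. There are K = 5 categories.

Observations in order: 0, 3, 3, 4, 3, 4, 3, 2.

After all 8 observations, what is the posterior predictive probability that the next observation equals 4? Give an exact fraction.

17/94

obs 1: x=0 → posterior Dirichlet(8/3, 7/2, 12, 5/2, 11/3)
obs 2: x=3 → posterior Dirichlet(8/3, 7/2, 12, 7/2, 11/3)
obs 3: x=3 → posterior Dirichlet(8/3, 7/2, 12, 9/2, 11/3)
obs 4: x=4 → posterior Dirichlet(8/3, 7/2, 12, 9/2, 14/3)
obs 5: x=3 → posterior Dirichlet(8/3, 7/2, 12, 11/2, 14/3)
obs 6: x=4 → posterior Dirichlet(8/3, 7/2, 12, 11/2, 17/3)
obs 7: x=3 → posterior Dirichlet(8/3, 7/2, 12, 13/2, 17/3)
obs 8: x=2 → posterior Dirichlet(8/3, 7/2, 13, 13/2, 17/3)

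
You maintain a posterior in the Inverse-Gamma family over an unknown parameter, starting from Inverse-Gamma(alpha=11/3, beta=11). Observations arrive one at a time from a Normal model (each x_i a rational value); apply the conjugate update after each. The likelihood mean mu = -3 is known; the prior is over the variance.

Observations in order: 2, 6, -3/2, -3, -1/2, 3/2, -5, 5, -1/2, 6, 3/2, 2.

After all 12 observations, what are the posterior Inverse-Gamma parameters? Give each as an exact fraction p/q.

alpha=29/3, beta=1429/8

obs 1: x=2 → posterior Inverse-Gamma(25/6, 47/2)
obs 2: x=6 → posterior Inverse-Gamma(14/3, 64)
obs 3: x=-3/2 → posterior Inverse-Gamma(31/6, 521/8)
obs 4: x=-3 → posterior Inverse-Gamma(17/3, 521/8)
obs 5: x=-1/2 → posterior Inverse-Gamma(37/6, 273/4)
obs 6: x=3/2 → posterior Inverse-Gamma(20/3, 627/8)
obs 7: x=-5 → posterior Inverse-Gamma(43/6, 643/8)
obs 8: x=5 → posterior Inverse-Gamma(23/3, 899/8)
obs 9: x=-1/2 → posterior Inverse-Gamma(49/6, 231/2)
obs 10: x=6 → posterior Inverse-Gamma(26/3, 156)
obs 11: x=3/2 → posterior Inverse-Gamma(55/6, 1329/8)
obs 12: x=2 → posterior Inverse-Gamma(29/3, 1429/8)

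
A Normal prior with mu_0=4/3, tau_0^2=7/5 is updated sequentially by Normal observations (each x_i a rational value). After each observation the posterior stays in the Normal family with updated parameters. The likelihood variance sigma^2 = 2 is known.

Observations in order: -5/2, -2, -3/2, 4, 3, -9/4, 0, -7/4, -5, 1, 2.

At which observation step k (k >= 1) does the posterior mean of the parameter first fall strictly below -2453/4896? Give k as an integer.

k = 2

obs 1: x=-5/2 → posterior Normal(-25/102, 14/17)
obs 2: x=-2 → posterior Normal(-109/144, 7/12)
obs 3: x=-3/2 → posterior Normal(-86/93, 14/31)
obs 4: x=4 → posterior Normal(-1/57, 7/19)
obs 5: x=3 → posterior Normal(61/135, 14/45)
obs 6: x=-9/4 → posterior Normal(55/624, 7/26)
obs 7: x=0 → posterior Normal(55/708, 14/59)
obs 8: x=-7/4 → posterior Normal(-23/198, 7/33)
obs 9: x=-5 → posterior Normal(-128/219, 14/73)
obs 10: x=1 → posterior Normal(-107/240, 7/40)
obs 11: x=2 → posterior Normal(-65/261, 14/87)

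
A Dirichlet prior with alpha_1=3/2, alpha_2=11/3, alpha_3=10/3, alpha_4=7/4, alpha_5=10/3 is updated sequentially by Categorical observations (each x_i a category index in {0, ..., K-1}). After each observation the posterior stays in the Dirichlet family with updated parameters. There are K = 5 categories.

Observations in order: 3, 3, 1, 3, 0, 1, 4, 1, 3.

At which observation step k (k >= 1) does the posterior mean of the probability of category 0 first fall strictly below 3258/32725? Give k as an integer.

k = 2

obs 1: x=3 → posterior Dirichlet(3/2, 11/3, 10/3, 11/4, 10/3)
obs 2: x=3 → posterior Dirichlet(3/2, 11/3, 10/3, 15/4, 10/3)
obs 3: x=1 → posterior Dirichlet(3/2, 14/3, 10/3, 15/4, 10/3)
obs 4: x=3 → posterior Dirichlet(3/2, 14/3, 10/3, 19/4, 10/3)
obs 5: x=0 → posterior Dirichlet(5/2, 14/3, 10/3, 19/4, 10/3)
obs 6: x=1 → posterior Dirichlet(5/2, 17/3, 10/3, 19/4, 10/3)
obs 7: x=4 → posterior Dirichlet(5/2, 17/3, 10/3, 19/4, 13/3)
obs 8: x=1 → posterior Dirichlet(5/2, 20/3, 10/3, 19/4, 13/3)
obs 9: x=3 → posterior Dirichlet(5/2, 20/3, 10/3, 23/4, 13/3)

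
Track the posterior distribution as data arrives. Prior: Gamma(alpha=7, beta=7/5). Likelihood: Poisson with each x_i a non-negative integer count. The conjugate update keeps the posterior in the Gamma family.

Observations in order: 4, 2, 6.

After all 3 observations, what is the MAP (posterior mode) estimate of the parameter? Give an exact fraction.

45/11

obs 1: x=4 → posterior Gamma(11, 12/5)
obs 2: x=2 → posterior Gamma(13, 17/5)
obs 3: x=6 → posterior Gamma(19, 22/5)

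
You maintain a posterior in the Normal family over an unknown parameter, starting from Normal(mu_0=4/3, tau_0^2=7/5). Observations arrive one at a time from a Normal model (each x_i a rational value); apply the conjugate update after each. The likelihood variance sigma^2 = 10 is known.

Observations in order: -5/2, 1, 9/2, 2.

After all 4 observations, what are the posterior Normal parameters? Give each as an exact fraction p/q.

mu_0=305/234, tau_0^2=35/39

obs 1: x=-5/2 → posterior Normal(295/342, 70/57)
obs 2: x=1 → posterior Normal(337/384, 35/32)
obs 3: x=9/2 → posterior Normal(263/213, 70/71)
obs 4: x=2 → posterior Normal(305/234, 35/39)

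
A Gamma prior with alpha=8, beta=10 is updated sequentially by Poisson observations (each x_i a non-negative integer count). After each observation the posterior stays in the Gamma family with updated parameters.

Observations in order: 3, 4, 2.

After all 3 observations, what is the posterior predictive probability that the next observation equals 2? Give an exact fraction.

1323513635665344703749/5976303958948914397184

obs 1: x=3 → posterior Gamma(11, 11)
obs 2: x=4 → posterior Gamma(15, 12)
obs 3: x=2 → posterior Gamma(17, 13)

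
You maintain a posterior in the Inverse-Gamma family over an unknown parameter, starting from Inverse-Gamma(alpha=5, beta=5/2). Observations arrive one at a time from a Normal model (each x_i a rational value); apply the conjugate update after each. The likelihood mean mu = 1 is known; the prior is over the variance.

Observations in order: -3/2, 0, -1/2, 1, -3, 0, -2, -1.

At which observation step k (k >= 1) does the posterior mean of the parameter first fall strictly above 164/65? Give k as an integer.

k = 7

obs 1: x=-3/2 → posterior Inverse-Gamma(11/2, 45/8)
obs 2: x=0 → posterior Inverse-Gamma(6, 49/8)
obs 3: x=-1/2 → posterior Inverse-Gamma(13/2, 29/4)
obs 4: x=1 → posterior Inverse-Gamma(7, 29/4)
obs 5: x=-3 → posterior Inverse-Gamma(15/2, 61/4)
obs 6: x=0 → posterior Inverse-Gamma(8, 63/4)
obs 7: x=-2 → posterior Inverse-Gamma(17/2, 81/4)
obs 8: x=-1 → posterior Inverse-Gamma(9, 89/4)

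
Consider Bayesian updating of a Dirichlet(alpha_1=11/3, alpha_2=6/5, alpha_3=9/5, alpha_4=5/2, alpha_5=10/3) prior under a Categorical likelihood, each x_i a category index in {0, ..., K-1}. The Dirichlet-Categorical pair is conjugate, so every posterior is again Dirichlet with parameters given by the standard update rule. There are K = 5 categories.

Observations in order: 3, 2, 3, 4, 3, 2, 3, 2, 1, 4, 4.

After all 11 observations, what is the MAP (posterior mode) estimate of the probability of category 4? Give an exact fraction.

32/111

obs 1: x=3 → posterior Dirichlet(11/3, 6/5, 9/5, 7/2, 10/3)
obs 2: x=2 → posterior Dirichlet(11/3, 6/5, 14/5, 7/2, 10/3)
obs 3: x=3 → posterior Dirichlet(11/3, 6/5, 14/5, 9/2, 10/3)
obs 4: x=4 → posterior Dirichlet(11/3, 6/5, 14/5, 9/2, 13/3)
obs 5: x=3 → posterior Dirichlet(11/3, 6/5, 14/5, 11/2, 13/3)
obs 6: x=2 → posterior Dirichlet(11/3, 6/5, 19/5, 11/2, 13/3)
obs 7: x=3 → posterior Dirichlet(11/3, 6/5, 19/5, 13/2, 13/3)
obs 8: x=2 → posterior Dirichlet(11/3, 6/5, 24/5, 13/2, 13/3)
obs 9: x=1 → posterior Dirichlet(11/3, 11/5, 24/5, 13/2, 13/3)
obs 10: x=4 → posterior Dirichlet(11/3, 11/5, 24/5, 13/2, 16/3)
obs 11: x=4 → posterior Dirichlet(11/3, 11/5, 24/5, 13/2, 19/3)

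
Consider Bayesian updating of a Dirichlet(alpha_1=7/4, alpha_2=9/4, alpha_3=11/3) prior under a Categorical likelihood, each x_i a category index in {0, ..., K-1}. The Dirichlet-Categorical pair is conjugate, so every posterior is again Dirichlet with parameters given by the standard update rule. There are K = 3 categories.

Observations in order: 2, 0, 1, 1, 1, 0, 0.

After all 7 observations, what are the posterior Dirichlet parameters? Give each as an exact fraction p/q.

obs 1: x=2 → posterior Dirichlet(7/4, 9/4, 14/3)
obs 2: x=0 → posterior Dirichlet(11/4, 9/4, 14/3)
obs 3: x=1 → posterior Dirichlet(11/4, 13/4, 14/3)
obs 4: x=1 → posterior Dirichlet(11/4, 17/4, 14/3)
obs 5: x=1 → posterior Dirichlet(11/4, 21/4, 14/3)
obs 6: x=0 → posterior Dirichlet(15/4, 21/4, 14/3)
obs 7: x=0 → posterior Dirichlet(19/4, 21/4, 14/3)

alpha_1=19/4, alpha_2=21/4, alpha_3=14/3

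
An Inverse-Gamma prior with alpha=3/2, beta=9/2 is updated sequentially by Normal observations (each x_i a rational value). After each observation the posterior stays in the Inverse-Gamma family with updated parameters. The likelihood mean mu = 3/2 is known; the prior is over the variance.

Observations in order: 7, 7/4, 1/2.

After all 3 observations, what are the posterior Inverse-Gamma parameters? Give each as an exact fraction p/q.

alpha=3, beta=645/32

obs 1: x=7 → posterior Inverse-Gamma(2, 157/8)
obs 2: x=7/4 → posterior Inverse-Gamma(5/2, 629/32)
obs 3: x=1/2 → posterior Inverse-Gamma(3, 645/32)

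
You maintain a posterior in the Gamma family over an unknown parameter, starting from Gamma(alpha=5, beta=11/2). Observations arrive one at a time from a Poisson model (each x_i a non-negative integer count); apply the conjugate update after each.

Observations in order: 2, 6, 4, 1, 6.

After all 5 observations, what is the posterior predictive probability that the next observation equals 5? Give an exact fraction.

170168119568587186187090595388030229760/3091058643093537522799545838540043339063

obs 1: x=2 → posterior Gamma(7, 13/2)
obs 2: x=6 → posterior Gamma(13, 15/2)
obs 3: x=4 → posterior Gamma(17, 17/2)
obs 4: x=1 → posterior Gamma(18, 19/2)
obs 5: x=6 → posterior Gamma(24, 21/2)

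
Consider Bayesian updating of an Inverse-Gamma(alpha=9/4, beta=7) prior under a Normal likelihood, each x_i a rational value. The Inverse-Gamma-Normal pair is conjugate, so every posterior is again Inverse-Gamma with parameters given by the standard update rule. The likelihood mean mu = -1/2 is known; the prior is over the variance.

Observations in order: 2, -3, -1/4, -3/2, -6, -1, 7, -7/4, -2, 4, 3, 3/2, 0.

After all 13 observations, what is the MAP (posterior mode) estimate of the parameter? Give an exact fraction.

413/52

obs 1: x=2 → posterior Inverse-Gamma(11/4, 81/8)
obs 2: x=-3 → posterior Inverse-Gamma(13/4, 53/4)
obs 3: x=-1/4 → posterior Inverse-Gamma(15/4, 425/32)
obs 4: x=-3/2 → posterior Inverse-Gamma(17/4, 441/32)
obs 5: x=-6 → posterior Inverse-Gamma(19/4, 925/32)
obs 6: x=-1 → posterior Inverse-Gamma(21/4, 929/32)
obs 7: x=7 → posterior Inverse-Gamma(23/4, 1829/32)
obs 8: x=-7/4 → posterior Inverse-Gamma(25/4, 927/16)
obs 9: x=-2 → posterior Inverse-Gamma(27/4, 945/16)
obs 10: x=4 → posterior Inverse-Gamma(29/4, 1107/16)
obs 11: x=3 → posterior Inverse-Gamma(31/4, 1205/16)
obs 12: x=3/2 → posterior Inverse-Gamma(33/4, 1237/16)
obs 13: x=0 → posterior Inverse-Gamma(35/4, 1239/16)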